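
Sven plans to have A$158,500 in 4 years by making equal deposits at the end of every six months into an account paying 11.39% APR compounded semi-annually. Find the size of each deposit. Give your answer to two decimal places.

A$16,190.39

With 2 periods per year: i = 0.05695, n = 8.
FV-annuity factor = 9.789760; PMT = 158500 / 9.789760 = 16,190.3859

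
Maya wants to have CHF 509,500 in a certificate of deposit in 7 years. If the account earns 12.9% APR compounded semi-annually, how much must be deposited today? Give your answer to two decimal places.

Periodic rate i = 0.129/2 = 0.0645; n = 7 × 2 = 14 periods.
Discount factor = (1+0.0645)^(−14) = 0.416832; PV = 509,500 × 0.416832 = 212,375.7216

CHF 212,375.72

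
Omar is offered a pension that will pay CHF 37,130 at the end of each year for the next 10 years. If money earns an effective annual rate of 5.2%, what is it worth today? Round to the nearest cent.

Annuity factor a(10|0.052) = 7.647284; PV = 37130 × 7.647284 = 283,943.6461

CHF 283,943.65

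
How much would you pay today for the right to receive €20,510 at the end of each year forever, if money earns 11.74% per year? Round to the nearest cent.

€174,701.87

PV = C/r = 20510/0.1174 = 174,701.8739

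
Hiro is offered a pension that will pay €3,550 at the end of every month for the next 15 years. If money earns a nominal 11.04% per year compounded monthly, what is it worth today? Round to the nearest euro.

Periodic rate i = 0.1104/12 = 0.0092; n = 15 × 12 = 180 periods.
PV = 3550 × [1 − (1+0.0092)^(−180)] / 0.0092 = 3550 × 87.787838 = 311,646.8234

€311,647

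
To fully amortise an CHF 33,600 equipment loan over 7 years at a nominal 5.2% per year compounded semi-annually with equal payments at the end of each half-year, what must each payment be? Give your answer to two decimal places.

CHF 2,893.97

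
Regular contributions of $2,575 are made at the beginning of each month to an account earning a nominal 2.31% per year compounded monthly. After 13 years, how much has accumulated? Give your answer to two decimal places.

$468,914.34

With 12 periods per year: i = 0.001925, n = 156.
FV = PMT · [(1+i)^n − 1] / i × (1+i) = 2575 · 182.102655 = 468,914.3374
(Beginning-of-period payments → annuity-due factor ×(1+i).)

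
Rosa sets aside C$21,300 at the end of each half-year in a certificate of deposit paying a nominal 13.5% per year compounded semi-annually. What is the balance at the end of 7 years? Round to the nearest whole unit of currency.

i = 0.135/2 = 0.0675 per half-year; n = 7·2 = 14.
FV = PMT · [(1+i)^n − 1] / i = 21300 · 22.154942 = 471,900.2739

C$471,900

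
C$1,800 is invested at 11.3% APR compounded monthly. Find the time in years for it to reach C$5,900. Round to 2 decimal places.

Periodic rate i = 0.113/12 = 0.00941667.
n = ln(5900/1800) / ln(1+0.00941667) = ln(3.27778) / 0.009373 = 126.6633 months
= 126.6633/12 years

10.56 years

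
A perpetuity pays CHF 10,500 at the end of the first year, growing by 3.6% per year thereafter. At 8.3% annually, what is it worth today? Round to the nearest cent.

PV = D₁/(r − g) = 10500/(0.083 − 0.036) = 223,404.2553

CHF 223,404.26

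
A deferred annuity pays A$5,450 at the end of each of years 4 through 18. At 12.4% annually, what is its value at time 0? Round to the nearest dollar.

PV at t=3 (ordinary 15-year annuity): 5450 × a(15|0.124) = 5450 × 6.667879 = 36,339.9394
Discount back 3 years: 36,339.9394 × (1+0.124)^(−3) = 36,339.9394 × 0.704208 = 25,590.8827

A$25,591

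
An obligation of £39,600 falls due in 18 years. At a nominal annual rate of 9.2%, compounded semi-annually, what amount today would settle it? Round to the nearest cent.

Periodic rate i = 0.092/2 = 0.046; n = 18 × 2 = 36 periods.
PV = FV·(1+i)^(−n) = 39,600 × 0.198089 = 7,844.3063

£7,844.31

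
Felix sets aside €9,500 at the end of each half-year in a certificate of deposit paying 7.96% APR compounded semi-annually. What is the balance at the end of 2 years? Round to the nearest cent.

€40,329.39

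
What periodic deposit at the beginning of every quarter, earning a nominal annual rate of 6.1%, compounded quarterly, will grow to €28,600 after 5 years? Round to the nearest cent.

€1,215.25

i = 0.061/4 = 0.01525 per quarter; n = 5·4 = 20.
FV-annuity factor × (1+i) = 23.534181; PMT = 28600 / 23.534181 = 1,215.2537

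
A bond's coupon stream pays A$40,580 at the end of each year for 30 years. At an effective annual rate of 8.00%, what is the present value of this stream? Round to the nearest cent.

Annuity factor a(30|0.08) = 11.257783; PV = 40580 × 11.257783 = 456,840.8481

A$456,840.85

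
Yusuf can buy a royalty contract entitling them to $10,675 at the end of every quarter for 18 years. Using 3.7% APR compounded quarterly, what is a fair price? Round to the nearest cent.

$559,329.91

Periodic rate i = 0.037/4 = 0.00925; n = 18 × 4 = 72 periods.
Annuity factor a(72|0.00925) = 52.396245; PV = 10675 × 52.396245 = 559,329.9112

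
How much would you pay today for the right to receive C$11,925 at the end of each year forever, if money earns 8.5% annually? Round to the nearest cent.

C$140,294.12

PV = C/r = 11925/0.085 = 140,294.1176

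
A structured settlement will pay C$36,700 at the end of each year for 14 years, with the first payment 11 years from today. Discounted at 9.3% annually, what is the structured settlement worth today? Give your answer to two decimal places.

C$115,476.00

PV at t=10 (ordinary 14-year annuity): 36700 × a(14|0.093) = 36700 × 7.656447 = 280,991.6042
PV₀ = 280,991.6042 / (1+0.093)^10 = 280,991.6042 / 2.433333 = 115,475.9980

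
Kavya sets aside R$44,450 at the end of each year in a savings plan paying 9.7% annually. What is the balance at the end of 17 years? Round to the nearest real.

R$1,752,875

Accumulation factor s(17|0.097) = 39.434748; FV = 44450 × 39.434748 = 1,752,874.5473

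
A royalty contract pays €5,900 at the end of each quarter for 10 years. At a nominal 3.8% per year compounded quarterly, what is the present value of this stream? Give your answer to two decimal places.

€195,576.23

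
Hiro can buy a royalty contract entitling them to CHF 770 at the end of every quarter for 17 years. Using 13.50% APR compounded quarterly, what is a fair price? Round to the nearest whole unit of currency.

CHF 20,427

i = 0.135/4 = 0.03375 per quarter; n = 17·4 = 68.
PV = 770 × [1 − (1+0.03375)^(−68)] / 0.03375 = 770 × 26.528852 = 20,427.2157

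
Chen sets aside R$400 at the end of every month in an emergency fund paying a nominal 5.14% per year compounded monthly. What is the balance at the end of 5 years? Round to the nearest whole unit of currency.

Periodic rate i = 0.0514/12 = 0.00428333; n = 5 × 12 = 60 periods.
FV = 400 × [(1+0.00428333)^60 − 1] / 0.00428333 = 400 × 68.249567 = 27,299.8267

R$27,300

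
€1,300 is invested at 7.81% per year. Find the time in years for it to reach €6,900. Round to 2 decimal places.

22.20 years

n = ln(6900/1300) / ln(1+0.0781) = ln(5.30769) / 0.075200 = 22.1962 years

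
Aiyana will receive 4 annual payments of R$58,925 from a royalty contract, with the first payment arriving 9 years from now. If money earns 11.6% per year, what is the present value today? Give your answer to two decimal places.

R$75,015.23

PV at t=8 (ordinary 4-year annuity): 58925 × a(4|0.116) = 58925 × 3.063116 = 180,494.1064
Discount back 8 years: 180,494.1064 × (1+0.116)^(−8) = 180,494.1064 × 0.415610 = 75,015.2341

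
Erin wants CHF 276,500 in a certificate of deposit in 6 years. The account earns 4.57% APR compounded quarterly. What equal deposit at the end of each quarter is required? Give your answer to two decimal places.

CHF 10,078.70

With 4 periods per year: i = 0.011425, n = 24.
PMT = 276500 / ( [(1+0.011425)^24 − 1] / 0.011425 ) = 276500 / 27.434092 = 10,078.7007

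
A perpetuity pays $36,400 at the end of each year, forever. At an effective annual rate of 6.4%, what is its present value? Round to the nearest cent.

$568,750.00

PV = PMT / i = 36400 / 0.064 = 568,750.0000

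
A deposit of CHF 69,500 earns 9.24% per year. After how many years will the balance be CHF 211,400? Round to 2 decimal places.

12.59 years

(1+i)^n = 211400/69500 = 3.04173, so n = ln 3.04173 / ln 1.0924 = 12.5873 years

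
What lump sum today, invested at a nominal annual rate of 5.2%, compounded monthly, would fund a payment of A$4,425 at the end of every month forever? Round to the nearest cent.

A$1,021,153.85

Periodic rate i = 0.052/12 = 0.00433333.
PV = PMT / i = 4425 / 0.00433333 = 1,021,153.8462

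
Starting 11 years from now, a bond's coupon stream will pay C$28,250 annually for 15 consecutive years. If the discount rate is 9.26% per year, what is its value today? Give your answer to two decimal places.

C$92,500.03

Value one period before first payment (t=10): 28250 × [1 − (1+0.0926)^(−15)] / 0.0926 = 28250 × 7.938444 = 224,261.0507
PV₀ = 224,261.0507 / (1+0.0926)^10 = 224,261.0507 / 2.424443 = 92,500.0337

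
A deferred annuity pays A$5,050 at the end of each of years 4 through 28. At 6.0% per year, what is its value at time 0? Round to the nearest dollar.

A$54,202

PV at t=3 (ordinary 25-year annuity): 5050 × a(25|0.06) = 5050 × 12.783356 = 64,555.9486
PV₀ = 64,555.9486 / (1+0.06)^3 = 64,555.9486 / 1.191016 = 54,202.4193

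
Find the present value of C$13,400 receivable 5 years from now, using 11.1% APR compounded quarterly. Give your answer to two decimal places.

With 4 periods per year: i = 0.02775, n = 20.
Discount factor = (1+0.02775)^(−20) = 0.578429; PV = 13,400 × 0.578429 = 7,750.9527

C$7,750.95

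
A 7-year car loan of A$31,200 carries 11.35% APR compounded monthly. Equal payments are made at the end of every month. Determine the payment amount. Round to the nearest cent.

Periodic rate i = 0.1135/12 = 0.00945833; n = 7 × 12 = 84 periods.
Annuity-PV factor = 57.780033; PMT = 31200 / 57.780033 = 539.9789

A$539.98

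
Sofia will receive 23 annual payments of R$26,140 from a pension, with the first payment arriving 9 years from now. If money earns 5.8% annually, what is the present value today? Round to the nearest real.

Value one period before first payment (t=8): 26140 × [1 − (1+0.058)^(−23)] / 0.058 = 26140 × 12.527248 = 327,462.2701
PV₀ = 327,462.2701 / (1+0.058)^8 = 327,462.2701 / 1.569948 = 208,581.5674

R$208,582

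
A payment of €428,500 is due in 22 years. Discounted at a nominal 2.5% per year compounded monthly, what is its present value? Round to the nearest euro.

€247,364

i = 0.025/12 = 0.00208333 per month; n = 22·12 = 264.
PV = FV·(1+i)^(−n) = 428,500 × 0.577280 = 247,364.4760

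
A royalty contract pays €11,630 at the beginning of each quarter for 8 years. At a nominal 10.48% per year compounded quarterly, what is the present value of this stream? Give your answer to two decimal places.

€256,416.32

With 4 periods per year: i = 0.0262, n = 32.
PV = 11630 × [1 − (1+0.0262)^(−32)] / 0.0262 × (1+i) = 11630 × 22.047835 = 256,416.3247
Payments are at the start of each period, so multiply by (1+i).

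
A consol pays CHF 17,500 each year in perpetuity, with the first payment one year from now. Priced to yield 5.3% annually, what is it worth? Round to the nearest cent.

PV = PMT / i = 17500 / 0.053 = 330,188.6792

CHF 330,188.68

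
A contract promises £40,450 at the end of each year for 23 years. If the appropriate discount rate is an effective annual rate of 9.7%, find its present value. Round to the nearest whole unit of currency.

£367,420

PV = 40450 × [1 − (1+0.097)^(−23)] / 0.097 = 40450 × 9.083320 = 367,420.2808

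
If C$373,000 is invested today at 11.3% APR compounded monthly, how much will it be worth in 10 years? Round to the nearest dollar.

C$1,148,591

Periodic rate i = 0.113/12 = 0.00941667; n = 10 × 12 = 120 periods.
FV = 373,000 × (1 + 0.00941667)^120 = 1,148,590.9041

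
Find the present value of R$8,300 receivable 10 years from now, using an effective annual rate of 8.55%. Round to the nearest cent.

R$3,654.09

PV = FV·(1+i)^(−n) = 8,300 × 0.440252 = 3,654.0948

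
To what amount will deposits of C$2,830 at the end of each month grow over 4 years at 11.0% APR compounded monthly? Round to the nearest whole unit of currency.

C$169,676

i = 0.11/12 = 0.00916667 per month; n = 4·12 = 48.
Accumulation factor s(48|0.00916667) = 59.956151; FV = 2830 × 59.956151 = 169,675.9064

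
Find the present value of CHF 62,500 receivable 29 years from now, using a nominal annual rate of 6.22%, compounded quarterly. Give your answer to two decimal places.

With 4 periods per year: i = 0.01555, n = 116.
PV = FV·(1+i)^(−n) = 62,500 × 0.166974 = 10,435.8541

CHF 10,435.85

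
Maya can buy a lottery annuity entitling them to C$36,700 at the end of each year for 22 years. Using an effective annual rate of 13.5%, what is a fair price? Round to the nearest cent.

PV = PMT · [1 − (1+i)^(−n)] / i = 36700 · 6.950575 = 255,086.0881

C$255,086.09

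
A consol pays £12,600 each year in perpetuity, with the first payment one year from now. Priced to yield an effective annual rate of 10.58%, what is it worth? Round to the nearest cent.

PV = PMT / i = 12600 / 0.1058 = 119,092.6276

£119,092.63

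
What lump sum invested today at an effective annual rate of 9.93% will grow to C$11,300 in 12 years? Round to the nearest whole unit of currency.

C$3,628

PV = FV·(1+i)^(−n) = 11,300 × 0.321074 = 3,628.1373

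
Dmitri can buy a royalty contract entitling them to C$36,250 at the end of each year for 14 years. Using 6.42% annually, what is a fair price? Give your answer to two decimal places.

C$328,350.61

PV = 36250 × [1 − (1+0.0642)^(−14)] / 0.0642 = 36250 × 9.057948 = 328,350.6149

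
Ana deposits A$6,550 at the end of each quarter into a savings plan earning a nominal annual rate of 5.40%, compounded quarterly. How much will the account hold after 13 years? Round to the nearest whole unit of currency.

With 4 periods per year: i = 0.0135, n = 52.
FV = PMT · [(1+i)^n − 1] / i = 6550 · 74.691139 = 489,226.9613

A$489,227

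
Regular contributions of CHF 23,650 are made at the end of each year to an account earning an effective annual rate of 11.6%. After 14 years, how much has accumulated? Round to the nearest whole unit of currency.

CHF 743,823

FV = PMT · [(1+i)^n − 1] / i = 23650 · 31.451284 = 743,822.8710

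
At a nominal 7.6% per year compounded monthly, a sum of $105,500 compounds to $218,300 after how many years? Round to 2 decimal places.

9.60 years

Periodic rate i = 0.076/12 = 0.00633333.
(1+i)^n = 218300/105500 = 2.06919, so n = ln 2.06919 / ln 1.00633 = 115.1778 months
= 115.1778/12 years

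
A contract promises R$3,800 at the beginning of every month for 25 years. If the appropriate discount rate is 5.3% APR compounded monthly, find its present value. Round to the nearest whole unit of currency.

i = 0.053/12 = 0.00441667 per month; n = 25·12 = 300.
PV = PMT · [1 − (1+i)^(−n)] / i × (1+i) = 3800 · 166.790879 = 633,805.3390
(annuity-due: payments at period start, so ×(1+i).)

R$633,805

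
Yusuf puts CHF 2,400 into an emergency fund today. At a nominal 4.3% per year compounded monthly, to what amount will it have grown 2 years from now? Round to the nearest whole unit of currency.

CHF 2,615

With 12 periods per year: i = 0.00358333, n = 24.
2,400 × (1+0.00358333)^24 = 2,400 × 1.089639 = 2,615.1332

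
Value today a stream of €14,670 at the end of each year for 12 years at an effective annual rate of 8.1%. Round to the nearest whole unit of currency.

PV = PMT · [1 − (1+i)^(−n)] / i = 14670 · 7.497187 = 109,983.7383

€109,984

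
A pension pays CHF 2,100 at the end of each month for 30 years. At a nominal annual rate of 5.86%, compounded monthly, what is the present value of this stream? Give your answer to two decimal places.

Periodic rate i = 0.0586/12 = 0.00488333; n = 30 × 12 = 360 periods.
Annuity factor a(360|0.00488333) = 169.325232; PV = 2100 × 169.325232 = 355,582.9873

CHF 355,582.99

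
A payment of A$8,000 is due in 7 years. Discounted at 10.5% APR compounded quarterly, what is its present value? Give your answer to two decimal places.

A$3,872.59

Periodic rate i = 0.105/4 = 0.02625; n = 7 × 4 = 28 periods.
PV = 8,000 / (1 + 0.02625)^28 = 8,000 / 2.065802 = 3,872.5874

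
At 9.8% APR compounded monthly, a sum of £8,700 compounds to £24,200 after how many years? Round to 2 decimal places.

10.48 years

Periodic rate i = 0.098/12 = 0.00816667.
n = ln(24200/8700) / ln(1+0.00816667) = ln(2.78161) / 0.008133 = 125.7798 months
= 125.7798/12 years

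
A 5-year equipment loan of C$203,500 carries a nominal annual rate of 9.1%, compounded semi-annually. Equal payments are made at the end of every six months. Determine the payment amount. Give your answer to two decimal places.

Periodic rate i = 0.091/2 = 0.0455; n = 5 × 2 = 10 periods.
PMT = 203500 / ( [1 − (1+0.0455)^(−10)] / 0.0455 ) = 203500 / 7.893302 = 25,781.3539

C$25,781.35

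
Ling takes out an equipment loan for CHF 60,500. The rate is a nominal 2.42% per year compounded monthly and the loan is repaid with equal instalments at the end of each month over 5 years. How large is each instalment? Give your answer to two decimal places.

CHF 1,071.58

With 12 periods per year: i = 0.00201667, n = 60.
Annuity-PV factor = 56.458550; PMT = 60500 / 56.458550 = 1,071.5826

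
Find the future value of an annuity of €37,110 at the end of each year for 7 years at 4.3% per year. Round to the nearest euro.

€295,788

FV = 37110 × [(1+0.043)^7 − 1] / 0.043 = 37110 × 7.970571 = 295,787.8740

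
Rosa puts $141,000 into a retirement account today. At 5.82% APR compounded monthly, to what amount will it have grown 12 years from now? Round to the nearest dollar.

Periodic rate i = 0.0582/12 = 0.00485; n = 12 × 12 = 144 periods.
141,000 × (1+0.00485)^144 = 141,000 × 2.007142 = 283,007.0267

$283,007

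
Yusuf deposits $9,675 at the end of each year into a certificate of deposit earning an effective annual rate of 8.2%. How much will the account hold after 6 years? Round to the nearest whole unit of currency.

Accumulation factor s(6|0.082) = 7.373026; FV = 9675 × 7.373026 = 71,334.0217

$71,334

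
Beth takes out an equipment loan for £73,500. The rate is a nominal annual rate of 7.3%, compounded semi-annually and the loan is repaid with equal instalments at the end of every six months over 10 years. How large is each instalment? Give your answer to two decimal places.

£5,241.98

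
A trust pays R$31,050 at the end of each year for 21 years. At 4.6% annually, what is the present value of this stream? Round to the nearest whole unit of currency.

PV = 31050 × [1 − (1+0.046)^(−21)] / 0.046 = 31050 × 13.284847 = 412,494.5057

R$412,495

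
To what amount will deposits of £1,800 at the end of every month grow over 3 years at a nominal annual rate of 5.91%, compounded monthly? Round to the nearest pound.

With 12 periods per year: i = 0.004925, n = 36.
Accumulation factor s(36|0.004925) = 39.283199; FV = 1800 × 39.283199 = 70,709.7590

£70,710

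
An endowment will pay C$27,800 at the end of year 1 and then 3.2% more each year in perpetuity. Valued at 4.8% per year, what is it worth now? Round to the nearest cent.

PV = D₁/(r − g) = 27800/(0.048 − 0.032) = 1,737,500.0000

C$1,737,500.00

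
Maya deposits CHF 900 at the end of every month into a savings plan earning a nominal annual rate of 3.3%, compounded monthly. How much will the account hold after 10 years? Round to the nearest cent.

CHF 127,747.07

i = 0.033/12 = 0.00275 per month; n = 10·12 = 120.
FV = PMT · [(1+i)^n − 1] / i = 900 · 141.941191 = 127,747.0715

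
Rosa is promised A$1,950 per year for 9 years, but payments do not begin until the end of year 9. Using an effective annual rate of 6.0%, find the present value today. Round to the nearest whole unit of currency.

A$8,322

PV at t=8 (ordinary 9-year annuity): 1950 × a(9|0.06) = 1950 × 6.801692 = 13,263.2999
PV₀ = 13,263.2999 / (1+0.06)^8 = 13,263.2999 / 1.593848 = 8,321.5585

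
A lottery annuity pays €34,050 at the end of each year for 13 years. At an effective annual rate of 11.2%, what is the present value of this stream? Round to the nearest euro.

€227,540

PV = 34050 × [1 − (1+0.112)^(−13)] / 0.112 = 34050 × 6.682520 = 227,539.7977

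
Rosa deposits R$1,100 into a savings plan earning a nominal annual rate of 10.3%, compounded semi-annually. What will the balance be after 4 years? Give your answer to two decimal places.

With 2 periods per year: i = 0.0515, n = 8.
FV = PV·(1+i)^n = 1,100 × 1.494425 = 1,643.8678

R$1,643.87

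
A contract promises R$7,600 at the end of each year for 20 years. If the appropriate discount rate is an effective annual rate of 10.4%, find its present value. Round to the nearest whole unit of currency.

R$62,975

Annuity factor a(20|0.104) = 8.286200; PV = 7600 × 8.286200 = 62,975.1226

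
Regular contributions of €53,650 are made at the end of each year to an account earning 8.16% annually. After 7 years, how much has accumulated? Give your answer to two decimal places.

€481,059.33

Accumulation factor s(7|0.0816) = 8.966623; FV = 53650 × 8.966623 = 481,059.3311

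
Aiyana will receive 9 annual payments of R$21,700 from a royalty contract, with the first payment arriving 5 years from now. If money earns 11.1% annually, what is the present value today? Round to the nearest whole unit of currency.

R$78,559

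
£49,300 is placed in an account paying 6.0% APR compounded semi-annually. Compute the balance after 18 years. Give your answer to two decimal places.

i = 0.06/2 = 0.03 per half-year; n = 18·2 = 36.
FV = 49,300 × (1 + 0.03)^36 = 142,885.1216

£142,885.12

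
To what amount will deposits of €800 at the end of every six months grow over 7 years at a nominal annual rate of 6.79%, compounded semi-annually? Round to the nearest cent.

€14,040.77

i = 0.0679/2 = 0.03395 per half-year; n = 7·2 = 14.
FV = 800 × [(1+0.03395)^14 − 1] / 0.03395 = 800 × 17.550968 = 14,040.7742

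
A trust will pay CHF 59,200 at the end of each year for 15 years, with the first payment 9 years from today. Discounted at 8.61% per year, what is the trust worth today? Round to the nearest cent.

CHF 252,231.96

Value one period before first payment (t=8): 59200 × [1 − (1+0.0861)^(−15)] / 0.0861 = 59200 × 8.249676 = 488,380.8388
PV₀ = 488,380.8388 / (1+0.0861)^8 = 488,380.8388 / 1.936237 = 252,231.9555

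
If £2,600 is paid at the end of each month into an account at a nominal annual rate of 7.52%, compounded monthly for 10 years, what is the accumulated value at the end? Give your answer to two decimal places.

£463,131.92

With 12 periods per year: i = 0.00626667, n = 120.
FV = 2600 × [(1+0.00626667)^120 − 1] / 0.00626667 = 2600 × 178.127660 = 463,131.9160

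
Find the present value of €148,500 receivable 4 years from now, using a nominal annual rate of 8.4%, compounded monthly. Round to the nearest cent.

€106,245.82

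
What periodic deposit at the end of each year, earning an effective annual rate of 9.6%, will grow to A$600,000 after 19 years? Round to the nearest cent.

PMT = 600000 / ( [(1+0.096)^19 − 1] / 0.096 ) = 600000 / 49.030245 = 12,237.3446

A$12,237.34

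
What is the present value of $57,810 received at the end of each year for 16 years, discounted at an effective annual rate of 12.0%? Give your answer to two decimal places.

$403,166.14

Annuity factor a(16|0.12) = 6.973986; PV = 57810 × 6.973986 = 403,166.1394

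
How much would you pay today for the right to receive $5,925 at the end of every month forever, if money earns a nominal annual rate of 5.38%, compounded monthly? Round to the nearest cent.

$1,321,561.34

Periodic rate i = 0.0538/12 = 0.00448333.
PV = C/r = 5925/0.00448333 = 1,321,561.3383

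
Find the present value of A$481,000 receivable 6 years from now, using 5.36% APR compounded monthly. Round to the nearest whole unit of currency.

A$348,969

Periodic rate i = 0.0536/12 = 0.00446667; n = 6 × 12 = 72 periods.
PV = FV·(1+i)^(−n) = 481,000 × 0.725507 = 348,969.0996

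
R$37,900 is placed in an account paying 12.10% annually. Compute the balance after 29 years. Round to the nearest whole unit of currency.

R$1,040,404

FV = PV·(1+i)^n = 37,900 × 27.451290 = 1,040,403.9089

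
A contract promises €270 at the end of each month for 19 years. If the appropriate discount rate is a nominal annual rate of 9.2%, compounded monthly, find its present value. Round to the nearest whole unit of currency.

€29,044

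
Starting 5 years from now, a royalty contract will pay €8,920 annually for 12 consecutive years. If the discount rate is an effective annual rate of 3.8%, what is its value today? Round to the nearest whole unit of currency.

€72,957

PV at t=4 (ordinary 12-year annuity): 8920 × a(12|0.038) = 8920 × 9.494931 = 84,694.7830
Discount back 4 years: 84,694.7830 × (1+0.038)^(−4) = 84,694.7830 × 0.861411 = 72,957.0467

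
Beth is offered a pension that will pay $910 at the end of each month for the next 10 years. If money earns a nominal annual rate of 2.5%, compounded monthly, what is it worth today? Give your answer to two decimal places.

With 12 periods per year: i = 0.00208333, n = 120.
PV = 910 × [1 − (1+0.00208333)^(−120)] / 0.00208333 = 910 × 106.078396 = 96,531.3407

$96,531.34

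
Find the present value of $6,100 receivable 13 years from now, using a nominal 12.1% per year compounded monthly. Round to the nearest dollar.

$1,275

i = 0.121/12 = 0.0100833 per month; n = 13·12 = 156.
PV = FV·(1+i)^(−n) = 6,100 × 0.209062 = 1,275.2808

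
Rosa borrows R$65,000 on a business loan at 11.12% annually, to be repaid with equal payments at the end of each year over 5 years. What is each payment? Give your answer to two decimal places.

PMT = 65000 / ( [1 − (1+0.1112)^(−5)] / 0.1112 ) = 65000 / 3.684767 = 17,640.1906

R$17,640.19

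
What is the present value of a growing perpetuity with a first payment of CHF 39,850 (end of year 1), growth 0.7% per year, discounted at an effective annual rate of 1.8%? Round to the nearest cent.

CHF 3,622,727.27

PV = PMT / (i − g) = 39850 / (0.018 − 0.007) = 39850 / 0.011000 = 3,622,727.2727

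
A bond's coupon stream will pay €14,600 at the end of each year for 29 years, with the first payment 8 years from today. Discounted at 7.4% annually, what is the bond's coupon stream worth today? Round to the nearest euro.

€104,600

PV at t=7 (ordinary 29-year annuity): 14600 × a(29|0.074) = 14600 × 11.808829 = 172,408.8974
PV₀ = 172,408.8974 / (1+0.074)^7 = 172,408.8974 / 1.648276 = 104,599.5232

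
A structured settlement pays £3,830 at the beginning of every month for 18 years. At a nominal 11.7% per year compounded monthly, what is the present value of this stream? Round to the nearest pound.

Periodic rate i = 0.117/12 = 0.00975; n = 18 × 12 = 216 periods.
PV = 3830 × [1 − (1+0.00975)^(−216)] / 0.00975 × (1+i) = 3830 × 90.828629 = 347,873.6502
(annuity-due: payments at period start, so ×(1+i).)

£347,874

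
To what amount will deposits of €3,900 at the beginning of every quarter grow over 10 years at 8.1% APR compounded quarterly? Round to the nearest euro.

€241,645

With 4 periods per year: i = 0.02025, n = 40.
FV = PMT · [(1+i)^n − 1] / i × (1+i) = 3900 · 61.960205 = 241,644.8014
(annuity-due: payments at period start, so ×(1+i).)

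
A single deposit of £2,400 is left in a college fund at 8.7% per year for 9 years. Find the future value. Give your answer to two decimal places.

£5,084.84

FV = PV·(1+i)^n = 2,400 × 2.118683 = 5,084.8382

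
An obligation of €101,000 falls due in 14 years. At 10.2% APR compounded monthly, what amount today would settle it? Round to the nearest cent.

With 12 periods per year: i = 0.0085, n = 168.
PV = FV·(1+i)^(−n) = 101,000 × 0.241239 = 24,365.1868

€24,365.19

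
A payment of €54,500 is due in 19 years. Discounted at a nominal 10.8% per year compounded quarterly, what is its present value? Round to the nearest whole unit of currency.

i = 0.108/4 = 0.027 per quarter; n = 19·4 = 76.
PV = FV·(1+i)^(−n) = 54,500 × 0.132022 = 7,195.1987

€7,195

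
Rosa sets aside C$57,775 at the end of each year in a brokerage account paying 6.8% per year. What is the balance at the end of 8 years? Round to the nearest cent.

C$588,507.31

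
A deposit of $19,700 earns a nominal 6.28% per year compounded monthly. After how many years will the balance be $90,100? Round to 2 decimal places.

24.27 years

Periodic rate i = 0.0628/12 = 0.00523333.
n = ln(90100/19700) / ln(1+0.00523333) = ln(4.57360) / 0.005220 = 291.2630 months
= 291.2630/12 years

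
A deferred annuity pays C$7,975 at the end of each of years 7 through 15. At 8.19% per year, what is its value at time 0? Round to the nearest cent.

PV at t=6 (ordinary 9-year annuity): 7975 × a(9|0.0819) = 7975 × 6.197832 = 49,427.7078
Discount back 6 years: 49,427.7078 × (1+0.0819)^(−6) = 49,427.7078 × 0.623559 = 30,821.0724

C$30,821.07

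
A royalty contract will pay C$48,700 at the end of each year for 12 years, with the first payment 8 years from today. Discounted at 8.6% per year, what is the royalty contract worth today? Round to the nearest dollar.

Value one period before first payment (t=7): 48700 × [1 − (1+0.086)^(−12)] / 0.086 = 48700 × 7.307311 = 355,866.0511
Discount back 7 years: 355,866.0511 × (1+0.086)^(−7) = 355,866.0511 × 0.561295 = 199,745.8580

C$199,746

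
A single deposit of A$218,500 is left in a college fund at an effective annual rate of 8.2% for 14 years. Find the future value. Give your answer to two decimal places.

218,500 × (1+0.082)^14 = 218,500 × 3.014267 = 658,617.2361

A$658,617.24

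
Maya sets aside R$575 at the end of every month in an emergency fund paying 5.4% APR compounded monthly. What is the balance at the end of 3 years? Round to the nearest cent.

With 12 periods per year: i = 0.0045, n = 36.
FV = PMT · [(1+i)^n − 1] / i = 575 · 38.985111 = 22,416.4388

R$22,416.44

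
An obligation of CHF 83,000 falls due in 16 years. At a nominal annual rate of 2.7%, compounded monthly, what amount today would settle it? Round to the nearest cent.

CHF 53,910.53

Periodic rate i = 0.027/12 = 0.00225; n = 16 × 12 = 192 periods.
PV = FV·(1+i)^(−n) = 83,000 × 0.649524 = 53,910.5332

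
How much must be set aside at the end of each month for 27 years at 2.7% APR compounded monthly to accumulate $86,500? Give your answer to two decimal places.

Periodic rate i = 0.027/12 = 0.00225; n = 27 × 12 = 324 periods.
PMT = 86500 / ( [(1+0.00225)^324 − 1] / 0.00225 ) = 86500 / 476.137636 = 181.6702

$181.67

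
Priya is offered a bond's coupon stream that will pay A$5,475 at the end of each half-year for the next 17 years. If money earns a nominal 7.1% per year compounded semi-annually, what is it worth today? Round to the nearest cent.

i = 0.071/2 = 0.0355 per half-year; n = 17·2 = 34.
PV = 5475 × [1 − (1+0.0355)^(−34)] / 0.0355 = 5475 × 19.565653 = 107,121.9516

A$107,121.95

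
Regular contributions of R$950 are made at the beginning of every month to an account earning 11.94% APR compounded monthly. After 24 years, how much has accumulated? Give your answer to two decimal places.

Periodic rate i = 0.1194/12 = 0.00995; n = 24 × 12 = 288 periods.
FV = PMT · [(1+i)^n − 1] / i × (1+i) = 950 · 1655.775065 = 1,572,986.3118
(annuity-due: payments at period start, so ×(1+i).)

R$1,572,986.31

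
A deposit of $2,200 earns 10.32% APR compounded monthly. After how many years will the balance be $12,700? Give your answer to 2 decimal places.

17.06 years

Periodic rate i = 0.1032/12 = 0.0086.
n = ln(12700/2200) / ln(1+0.0086) = ln(5.77273) / 0.008563 = 204.7293 months
= 204.7293/12 years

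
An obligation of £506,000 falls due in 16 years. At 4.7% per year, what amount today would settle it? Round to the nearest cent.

PV = FV·(1+i)^(−n) = 506,000 × 0.479571 = 242,663.0266

£242,663.03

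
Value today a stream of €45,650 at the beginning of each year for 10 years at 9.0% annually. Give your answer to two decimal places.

PV = PMT · [1 − (1+i)^(−n)] / i × (1+i) = 45650 · 6.995247 = 319,333.0207
(annuity-due: payments at period start, so ×(1+i).)

€319,333.02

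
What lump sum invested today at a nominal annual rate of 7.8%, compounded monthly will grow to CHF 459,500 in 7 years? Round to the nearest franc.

CHF 266,642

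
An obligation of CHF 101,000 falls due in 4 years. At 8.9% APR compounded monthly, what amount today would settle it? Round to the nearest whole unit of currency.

CHF 70,841

With 12 periods per year: i = 0.00741667, n = 48.
PV = FV·(1+i)^(−n) = 101,000 × 0.701393 = 70,840.7353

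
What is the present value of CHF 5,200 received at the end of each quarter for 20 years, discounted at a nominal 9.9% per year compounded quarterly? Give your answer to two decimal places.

CHF 180,384.76

i = 0.099/4 = 0.02475 per quarter; n = 20·4 = 80.
Annuity factor a(80|0.02475) = 34.689377; PV = 5200 × 34.689377 = 180,384.7616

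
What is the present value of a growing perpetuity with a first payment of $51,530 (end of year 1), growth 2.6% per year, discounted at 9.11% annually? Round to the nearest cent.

$791,551.46

PV = D₁/(r − g) = 51530/(0.0911 − 0.026) = 791,551.4593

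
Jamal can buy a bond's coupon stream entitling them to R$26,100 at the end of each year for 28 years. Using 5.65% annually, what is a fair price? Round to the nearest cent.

PV = PMT · [1 − (1+i)^(−n)] / i = 26100 · 13.900673 = 362,807.5633

R$362,807.56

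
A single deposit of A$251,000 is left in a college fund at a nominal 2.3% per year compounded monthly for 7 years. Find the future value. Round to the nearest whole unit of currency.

With 12 periods per year: i = 0.00191667, n = 84.
FV = PV·(1+i)^n = 251,000 × 1.174504 = 294,800.4964

A$294,800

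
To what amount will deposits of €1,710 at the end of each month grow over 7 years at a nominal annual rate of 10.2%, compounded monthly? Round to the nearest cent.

€208,416.98

With 12 periods per year: i = 0.0085, n = 84.
Accumulation factor s(84|0.0085) = 121.881272; FV = 1710 × 121.881272 = 208,416.9754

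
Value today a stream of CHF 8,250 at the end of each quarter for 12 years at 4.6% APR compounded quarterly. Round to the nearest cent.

CHF 303,016.32

With 4 periods per year: i = 0.0115, n = 48.
PV = PMT · [1 − (1+i)^(−n)] / i = 8250 · 36.729251 = 303,016.3222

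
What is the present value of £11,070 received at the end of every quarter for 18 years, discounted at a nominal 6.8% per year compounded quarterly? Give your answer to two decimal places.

£457,716.96

Periodic rate i = 0.068/4 = 0.017; n = 18 × 4 = 72 periods.
PV = PMT · [1 − (1+i)^(−n)] / i = 11070 · 41.347512 = 457,716.9581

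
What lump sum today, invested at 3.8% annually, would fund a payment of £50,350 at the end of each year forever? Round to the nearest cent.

£1,325,000.00

PV = PMT / i = 50350 / 0.038 = 1,325,000.0000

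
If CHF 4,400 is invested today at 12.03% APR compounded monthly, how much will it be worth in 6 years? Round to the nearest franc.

CHF 9,023

With 12 periods per year: i = 0.010025, n = 72.
FV = 4,400 × (1 + 0.010025)^72 = 9,023.3036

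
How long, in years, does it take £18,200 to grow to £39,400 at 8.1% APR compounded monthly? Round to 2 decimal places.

Periodic rate i = 0.081/12 = 0.00675.
n = ln(39400/18200) / ln(1+0.00675) = ln(2.16484) / 0.006727 = 114.8071 months
= 114.8071/12 years

9.57 years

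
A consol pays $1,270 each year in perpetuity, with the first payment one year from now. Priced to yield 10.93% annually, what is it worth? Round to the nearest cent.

$11,619.40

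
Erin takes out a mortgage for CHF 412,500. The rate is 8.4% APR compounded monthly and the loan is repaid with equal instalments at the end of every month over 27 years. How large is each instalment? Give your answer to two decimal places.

CHF 3,223.88

With 12 periods per year: i = 0.007, n = 324.
PMT = 412500 / ( [1 − (1+0.007)^(−324)] / 0.007 ) = 412500 / 127.951404 = 3,223.8802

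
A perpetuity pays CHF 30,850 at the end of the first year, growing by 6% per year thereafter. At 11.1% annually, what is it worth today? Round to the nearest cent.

PV = D₁/(r − g) = 30850/(0.111 − 0.06) = 604,901.9608

CHF 604,901.96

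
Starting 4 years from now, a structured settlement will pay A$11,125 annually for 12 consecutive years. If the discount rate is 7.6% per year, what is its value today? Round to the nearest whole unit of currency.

PV at t=3 (ordinary 12-year annuity): 11125 × a(12|0.076) = 11125 × 7.694795 = 85,604.5912
PV₀ = 85,604.5912 / (1+0.076)^3 = 85,604.5912 / 1.245767 = 68,716.3754

A$68,716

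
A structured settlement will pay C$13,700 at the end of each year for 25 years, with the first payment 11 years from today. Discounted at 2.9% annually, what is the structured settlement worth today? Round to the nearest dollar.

Value one period before first payment (t=10): 13700 × [1 − (1+0.029)^(−25)] / 0.029 = 13700 × 17.608775 = 241,240.2123
Discount back 10 years: 241,240.2123 × (1+0.029)^(−10) = 241,240.2123 × 0.751357 = 181,257.4869

C$181,257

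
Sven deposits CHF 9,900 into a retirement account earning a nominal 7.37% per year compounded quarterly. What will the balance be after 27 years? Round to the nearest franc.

With 4 periods per year: i = 0.018425, n = 108.
FV = PV·(1+i)^n = 9,900 × 7.183525 = 71,116.8938

CHF 71,117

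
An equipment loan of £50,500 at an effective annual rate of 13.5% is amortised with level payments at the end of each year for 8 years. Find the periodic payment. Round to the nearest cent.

PMT = 50500 / ( [1 − (1+0.135)^(−8)] / 0.135 ) = 50500 / 4.717735 = 10,704.2886

£10,704.29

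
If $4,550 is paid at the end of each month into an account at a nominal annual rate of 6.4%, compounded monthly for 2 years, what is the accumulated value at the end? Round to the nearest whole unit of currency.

$116,167

i = 0.064/12 = 0.00533333 per month; n = 2·12 = 24.
FV = PMT · [(1+i)^n − 1] / i = 4550 · 25.531219 = 116,167.0443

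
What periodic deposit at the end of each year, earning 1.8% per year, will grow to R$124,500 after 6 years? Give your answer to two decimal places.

FV-annuity factor = 6.276568; PMT = 124500 / 6.276568 = 19,835.6805

R$19,835.68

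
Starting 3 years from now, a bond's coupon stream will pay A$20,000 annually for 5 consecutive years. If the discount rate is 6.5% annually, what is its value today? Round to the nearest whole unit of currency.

PV at t=2 (ordinary 5-year annuity): 20000 × a(5|0.065) = 20000 × 4.155679 = 83,113.5888
Discount back 2 years: 83,113.5888 × (1+0.065)^(−2) = 83,113.5888 × 0.881659 = 73,277.8671

A$73,278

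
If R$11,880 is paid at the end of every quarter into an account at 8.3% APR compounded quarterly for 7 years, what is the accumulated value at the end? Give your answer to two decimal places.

R$444,985.82

Periodic rate i = 0.083/4 = 0.02075; n = 7 × 4 = 28 periods.
FV = 11880 × [(1+0.02075)^28 − 1] / 0.02075 = 11880 × 37.456719 = 444,985.8168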